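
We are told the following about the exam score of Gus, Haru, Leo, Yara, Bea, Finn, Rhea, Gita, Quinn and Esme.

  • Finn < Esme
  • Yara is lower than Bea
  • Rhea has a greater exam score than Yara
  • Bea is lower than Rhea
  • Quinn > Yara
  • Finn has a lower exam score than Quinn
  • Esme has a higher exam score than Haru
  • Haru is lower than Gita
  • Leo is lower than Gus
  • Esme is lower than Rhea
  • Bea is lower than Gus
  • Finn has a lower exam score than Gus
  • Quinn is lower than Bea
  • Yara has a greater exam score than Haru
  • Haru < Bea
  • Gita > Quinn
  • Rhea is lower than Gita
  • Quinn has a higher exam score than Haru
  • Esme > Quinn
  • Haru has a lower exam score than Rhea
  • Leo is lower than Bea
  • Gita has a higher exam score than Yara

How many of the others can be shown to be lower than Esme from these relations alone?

4

Directly below Esme: Haru, Finn, Quinn.
One step further: Yara (4 so far).
Nothing else is reachable below Esme; 4 in all.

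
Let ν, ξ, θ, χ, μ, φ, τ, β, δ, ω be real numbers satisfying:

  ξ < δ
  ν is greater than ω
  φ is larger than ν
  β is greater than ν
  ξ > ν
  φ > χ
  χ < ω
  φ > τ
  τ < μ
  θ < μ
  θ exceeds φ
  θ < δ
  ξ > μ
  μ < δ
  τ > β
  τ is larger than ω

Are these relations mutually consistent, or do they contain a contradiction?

consistent

The single ordering χ < ω < ν < β < τ < φ < θ < μ < ξ < δ satisfies every listed relation, so no contradiction arises.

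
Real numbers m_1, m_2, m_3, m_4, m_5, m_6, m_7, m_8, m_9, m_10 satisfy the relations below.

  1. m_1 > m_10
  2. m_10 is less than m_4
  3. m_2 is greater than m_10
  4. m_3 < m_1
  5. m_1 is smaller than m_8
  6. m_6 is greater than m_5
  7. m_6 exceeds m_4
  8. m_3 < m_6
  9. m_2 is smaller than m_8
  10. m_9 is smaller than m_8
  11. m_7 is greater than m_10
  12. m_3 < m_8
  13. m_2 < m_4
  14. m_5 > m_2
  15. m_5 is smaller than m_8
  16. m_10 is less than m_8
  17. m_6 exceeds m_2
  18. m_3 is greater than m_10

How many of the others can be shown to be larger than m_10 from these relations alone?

8

Directly above m_10: m_2, m_4, m_3, m_1, m_7, m_8.
One step further: m_5, m_6 (8 so far).
No other element is forced above m_10 by the given relations, so the count is 8.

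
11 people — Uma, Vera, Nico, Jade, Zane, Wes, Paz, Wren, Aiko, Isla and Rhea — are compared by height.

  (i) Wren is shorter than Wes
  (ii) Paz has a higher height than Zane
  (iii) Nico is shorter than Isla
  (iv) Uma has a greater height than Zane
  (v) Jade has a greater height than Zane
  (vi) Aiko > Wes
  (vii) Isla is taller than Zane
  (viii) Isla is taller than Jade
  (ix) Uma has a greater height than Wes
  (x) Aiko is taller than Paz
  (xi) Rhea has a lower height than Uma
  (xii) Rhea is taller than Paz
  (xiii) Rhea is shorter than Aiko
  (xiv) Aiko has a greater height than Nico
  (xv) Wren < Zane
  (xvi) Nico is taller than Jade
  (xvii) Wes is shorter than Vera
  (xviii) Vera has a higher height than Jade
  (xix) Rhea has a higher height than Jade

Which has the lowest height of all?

Wes is not least since Wren < Wes; Zane is not least since Wren < Zane; Paz is not least since Zane < Paz; Jade is not least since Zane < Jade; Rhea is not least since Jade < Rhea; Nico is not least since Jade < Nico; Vera is not least since Jade < Vera; Aiko is not least since Nico < Aiko; Uma is not least since Wes < Uma; Isla is not least since Zane < Isla.
Only Wren has nothing below it, so Wren is the lowest height.

Wren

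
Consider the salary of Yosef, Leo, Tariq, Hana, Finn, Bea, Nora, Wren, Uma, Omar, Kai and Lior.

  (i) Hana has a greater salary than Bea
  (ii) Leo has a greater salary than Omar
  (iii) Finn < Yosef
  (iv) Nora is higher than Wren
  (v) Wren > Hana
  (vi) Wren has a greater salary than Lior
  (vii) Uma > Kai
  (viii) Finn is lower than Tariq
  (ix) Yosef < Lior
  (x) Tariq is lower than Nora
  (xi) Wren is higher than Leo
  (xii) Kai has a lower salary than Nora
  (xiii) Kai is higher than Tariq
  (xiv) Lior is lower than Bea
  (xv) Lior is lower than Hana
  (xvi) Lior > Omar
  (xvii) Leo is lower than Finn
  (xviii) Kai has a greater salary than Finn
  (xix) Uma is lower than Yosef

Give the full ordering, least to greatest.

Each adjacent pair is fixed by a given relation: Omar < Leo; Leo < Finn; Finn < Tariq; Tariq < Kai; Kai < Uma; Uma < Yosef; Yosef < Lior; Lior < Bea; Bea < Hana; Hana < Wren; Wren < Nora. Chaining them end to end gives the full order.

Omar < Leo < Finn < Tariq < Kai < Uma < Yosef < Lior < Bea < Hana < Wren < Nora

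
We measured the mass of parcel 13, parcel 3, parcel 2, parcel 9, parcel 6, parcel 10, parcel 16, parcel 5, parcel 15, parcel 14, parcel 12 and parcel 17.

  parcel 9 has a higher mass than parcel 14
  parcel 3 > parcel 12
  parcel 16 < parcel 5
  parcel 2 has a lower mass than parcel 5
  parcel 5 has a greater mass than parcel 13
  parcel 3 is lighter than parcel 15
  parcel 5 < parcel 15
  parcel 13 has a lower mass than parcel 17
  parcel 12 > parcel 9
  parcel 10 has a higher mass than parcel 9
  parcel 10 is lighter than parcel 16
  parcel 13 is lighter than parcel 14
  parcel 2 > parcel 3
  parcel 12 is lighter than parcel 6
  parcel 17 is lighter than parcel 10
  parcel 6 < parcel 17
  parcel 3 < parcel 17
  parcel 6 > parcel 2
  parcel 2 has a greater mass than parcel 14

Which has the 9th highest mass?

parcel 12

Chaining the given pairs: parcel 13 < parcel 14 < parcel 9 < parcel 12 < parcel 3 < parcel 2 < parcel 6 < parcel 17 < parcel 10 < parcel 16 < parcel 5 < parcel 15.
The 9th largest is parcel 12.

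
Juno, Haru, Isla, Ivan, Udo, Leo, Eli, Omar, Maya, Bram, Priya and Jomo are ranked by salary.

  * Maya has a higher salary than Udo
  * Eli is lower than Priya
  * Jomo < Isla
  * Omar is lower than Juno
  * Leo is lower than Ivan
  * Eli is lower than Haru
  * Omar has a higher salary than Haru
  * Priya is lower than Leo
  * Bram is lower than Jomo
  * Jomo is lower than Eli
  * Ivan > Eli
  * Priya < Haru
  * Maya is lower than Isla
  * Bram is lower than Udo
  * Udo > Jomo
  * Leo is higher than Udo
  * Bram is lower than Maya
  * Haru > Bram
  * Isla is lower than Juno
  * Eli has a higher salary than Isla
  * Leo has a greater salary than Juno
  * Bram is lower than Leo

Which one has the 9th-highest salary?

Maya

The consecutive relations fix a unique order: Bram < Jomo < Udo < Maya < Isla < Eli < Priya < Haru < Omar < Juno < Leo < Ivan.
The 9th largest is Maya.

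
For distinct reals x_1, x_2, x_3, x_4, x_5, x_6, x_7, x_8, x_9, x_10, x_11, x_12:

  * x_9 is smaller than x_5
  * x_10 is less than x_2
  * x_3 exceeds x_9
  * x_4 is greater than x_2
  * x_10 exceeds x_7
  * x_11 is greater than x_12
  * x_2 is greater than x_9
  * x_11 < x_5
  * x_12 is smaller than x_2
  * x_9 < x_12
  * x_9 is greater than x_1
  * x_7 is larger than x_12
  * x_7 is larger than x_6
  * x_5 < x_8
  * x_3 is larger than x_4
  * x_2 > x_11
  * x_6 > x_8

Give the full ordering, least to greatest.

x_1 < x_9 < x_12 < x_11 < x_5 < x_8 < x_6 < x_7 < x_10 < x_2 < x_4 < x_3

The consecutive links are each given: x_1 < x_9; x_9 < x_12; x_12 < x_11; x_11 < x_5; x_5 < x_8; x_8 < x_6; x_6 < x_7; x_7 < x_10; x_10 < x_2; x_2 < x_4; x_4 < x_3.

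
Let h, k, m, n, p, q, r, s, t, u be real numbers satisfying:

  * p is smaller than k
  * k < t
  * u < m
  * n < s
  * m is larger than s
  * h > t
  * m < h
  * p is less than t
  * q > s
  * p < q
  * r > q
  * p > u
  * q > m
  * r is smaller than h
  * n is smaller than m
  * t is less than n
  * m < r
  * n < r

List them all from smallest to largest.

The consecutive links are each given: u < p; p < k; k < t; t < n; n < s; s < m; m < q; q < r; r < h.

u < p < k < t < n < s < m < q < r < h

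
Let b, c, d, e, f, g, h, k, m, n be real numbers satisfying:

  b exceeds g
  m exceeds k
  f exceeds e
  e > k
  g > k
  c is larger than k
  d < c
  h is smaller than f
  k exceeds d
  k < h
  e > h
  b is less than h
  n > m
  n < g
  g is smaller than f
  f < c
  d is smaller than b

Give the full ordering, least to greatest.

d < k < m < n < g < b < h < e < f < c

Each adjacent pair is fixed by a given relation: d < k; k < m; m < n; n < g; g < b; b < h; h < e; e < f; f < c. Chaining them end to end gives the full order.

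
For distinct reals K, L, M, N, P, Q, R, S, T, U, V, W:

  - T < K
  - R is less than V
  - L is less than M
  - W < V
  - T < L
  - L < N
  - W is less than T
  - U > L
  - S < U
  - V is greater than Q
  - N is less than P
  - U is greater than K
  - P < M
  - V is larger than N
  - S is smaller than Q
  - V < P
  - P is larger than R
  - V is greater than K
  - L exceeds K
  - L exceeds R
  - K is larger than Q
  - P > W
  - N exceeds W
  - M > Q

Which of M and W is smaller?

W

W < T < K < L < N < V < P < M, by transitivity through T, K, L, N, V, P.
So W < M; W is the smaller of the two.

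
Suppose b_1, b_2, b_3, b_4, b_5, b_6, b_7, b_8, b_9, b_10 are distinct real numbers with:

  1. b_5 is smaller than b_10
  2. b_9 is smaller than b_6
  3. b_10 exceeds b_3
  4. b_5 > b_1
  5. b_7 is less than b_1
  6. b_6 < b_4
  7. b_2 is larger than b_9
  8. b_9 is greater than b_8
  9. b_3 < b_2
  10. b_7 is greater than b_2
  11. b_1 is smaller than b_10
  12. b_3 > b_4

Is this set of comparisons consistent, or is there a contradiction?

The single ordering b_8 < b_9 < b_6 < b_4 < b_3 < b_2 < b_7 < b_1 < b_5 < b_10 satisfies every listed relation, so no contradiction arises.

consistent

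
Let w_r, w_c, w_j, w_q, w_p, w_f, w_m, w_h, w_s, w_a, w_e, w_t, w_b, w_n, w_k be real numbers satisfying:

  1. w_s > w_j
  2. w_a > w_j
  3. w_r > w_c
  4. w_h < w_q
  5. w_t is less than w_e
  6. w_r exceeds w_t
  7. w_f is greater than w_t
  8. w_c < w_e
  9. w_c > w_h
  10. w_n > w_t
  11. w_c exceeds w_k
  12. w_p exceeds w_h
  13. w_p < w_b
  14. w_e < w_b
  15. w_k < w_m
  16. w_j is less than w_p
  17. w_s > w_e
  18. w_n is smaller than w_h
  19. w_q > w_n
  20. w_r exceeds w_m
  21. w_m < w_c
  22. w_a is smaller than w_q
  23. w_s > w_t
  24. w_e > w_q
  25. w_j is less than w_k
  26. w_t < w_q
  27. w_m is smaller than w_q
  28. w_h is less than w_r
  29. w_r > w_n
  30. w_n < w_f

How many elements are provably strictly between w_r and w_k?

2

The relations place w_k below w_r. An element lies strictly between them when it is forced above w_k and also forced below w_r.
Above w_k: {w_m, w_c, w_q, w_e, w_b, w_s}. Below w_r: {w_t, w_j, w_n, w_m, w_h, w_c}.
Intersection: {w_m, w_c} — 2.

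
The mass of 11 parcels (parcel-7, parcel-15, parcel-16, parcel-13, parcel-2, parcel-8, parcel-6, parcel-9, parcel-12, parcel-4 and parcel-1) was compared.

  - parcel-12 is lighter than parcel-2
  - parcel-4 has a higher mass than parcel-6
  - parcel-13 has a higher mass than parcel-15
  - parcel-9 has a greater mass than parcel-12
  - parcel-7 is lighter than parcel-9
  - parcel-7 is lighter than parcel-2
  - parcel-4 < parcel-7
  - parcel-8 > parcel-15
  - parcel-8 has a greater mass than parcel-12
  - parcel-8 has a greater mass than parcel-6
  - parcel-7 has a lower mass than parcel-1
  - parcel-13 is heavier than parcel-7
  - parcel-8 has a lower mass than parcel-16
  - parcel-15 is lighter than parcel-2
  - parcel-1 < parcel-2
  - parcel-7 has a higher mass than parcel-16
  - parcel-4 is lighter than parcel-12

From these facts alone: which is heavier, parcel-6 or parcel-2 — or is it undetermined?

Link the given pairs in sequence: parcel-6 < parcel-4; parcel-4 < parcel-12; parcel-12 < parcel-8; parcel-8 < parcel-16; parcel-16 < parcel-7; parcel-7 < parcel-1; parcel-1 < parcel-2.
Chaining these gives parcel-6 < parcel-4 < parcel-12 < parcel-8 < parcel-16 < parcel-7 < parcel-1 < parcel-2.
So parcel-2 is heavier.

parcel-2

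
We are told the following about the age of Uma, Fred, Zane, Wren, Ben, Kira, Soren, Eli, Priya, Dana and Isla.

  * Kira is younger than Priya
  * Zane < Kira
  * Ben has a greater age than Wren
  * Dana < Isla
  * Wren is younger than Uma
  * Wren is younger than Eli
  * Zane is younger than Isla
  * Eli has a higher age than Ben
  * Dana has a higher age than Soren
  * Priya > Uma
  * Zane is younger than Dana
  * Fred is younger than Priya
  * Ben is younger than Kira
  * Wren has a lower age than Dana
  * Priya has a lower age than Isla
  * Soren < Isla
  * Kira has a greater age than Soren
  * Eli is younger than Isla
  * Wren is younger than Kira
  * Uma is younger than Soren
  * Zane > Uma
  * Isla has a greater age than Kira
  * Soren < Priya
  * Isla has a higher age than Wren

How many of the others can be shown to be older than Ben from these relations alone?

Directly above Ben: Kira, Eli.
One step further: Priya, Isla (4 so far).
Nothing else is reachable above Ben; 4 in all.

4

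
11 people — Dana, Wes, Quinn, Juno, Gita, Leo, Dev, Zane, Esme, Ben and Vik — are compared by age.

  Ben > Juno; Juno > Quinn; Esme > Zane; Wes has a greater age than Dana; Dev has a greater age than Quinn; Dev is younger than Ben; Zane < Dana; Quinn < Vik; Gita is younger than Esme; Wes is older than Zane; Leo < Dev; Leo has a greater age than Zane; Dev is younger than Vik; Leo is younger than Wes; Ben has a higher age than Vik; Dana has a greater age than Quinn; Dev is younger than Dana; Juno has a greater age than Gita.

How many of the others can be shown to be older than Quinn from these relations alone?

The elements the relations force above Quinn are Dev, Juno, Vik, Dana, Ben, Wes — no chain reaches any other.
That is 6.

6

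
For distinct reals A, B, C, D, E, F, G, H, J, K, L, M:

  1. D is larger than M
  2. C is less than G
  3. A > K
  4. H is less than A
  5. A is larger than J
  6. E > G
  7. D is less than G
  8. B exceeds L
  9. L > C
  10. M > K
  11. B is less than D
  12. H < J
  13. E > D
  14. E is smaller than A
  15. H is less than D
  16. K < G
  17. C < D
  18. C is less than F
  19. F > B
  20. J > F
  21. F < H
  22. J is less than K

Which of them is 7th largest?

J

Chaining the given pairs: C < L < B < F < H < J < K < M < D < G < E < A.
The 7th largest is J.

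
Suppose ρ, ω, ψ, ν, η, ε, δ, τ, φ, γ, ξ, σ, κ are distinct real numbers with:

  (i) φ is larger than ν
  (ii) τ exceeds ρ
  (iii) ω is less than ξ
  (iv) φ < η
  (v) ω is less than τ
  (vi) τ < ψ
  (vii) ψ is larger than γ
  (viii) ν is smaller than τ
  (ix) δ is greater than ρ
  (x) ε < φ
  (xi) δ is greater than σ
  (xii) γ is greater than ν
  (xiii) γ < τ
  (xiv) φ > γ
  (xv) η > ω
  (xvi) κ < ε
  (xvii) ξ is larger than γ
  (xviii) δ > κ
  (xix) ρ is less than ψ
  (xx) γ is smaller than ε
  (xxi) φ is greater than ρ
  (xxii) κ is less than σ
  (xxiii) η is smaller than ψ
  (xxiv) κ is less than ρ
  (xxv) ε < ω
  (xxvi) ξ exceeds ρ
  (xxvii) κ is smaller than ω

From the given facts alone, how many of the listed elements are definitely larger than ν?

8

The elements the relations force above ν are γ, ε, ω, φ, η, τ, ψ, ξ — no chain reaches any other.
That is 8.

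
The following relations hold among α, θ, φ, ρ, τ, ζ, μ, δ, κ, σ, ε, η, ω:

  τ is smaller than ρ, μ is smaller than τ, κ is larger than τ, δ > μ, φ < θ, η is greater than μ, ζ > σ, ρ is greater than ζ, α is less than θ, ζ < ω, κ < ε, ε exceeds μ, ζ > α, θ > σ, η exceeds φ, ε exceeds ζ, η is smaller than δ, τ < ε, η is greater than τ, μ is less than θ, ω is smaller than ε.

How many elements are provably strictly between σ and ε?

The relations place σ below ε. An element lies strictly between them when it is forced above σ and also forced below ε.
Above σ: {ζ, ω, ρ, θ}. Below ε: {μ, τ, α, ζ, κ, ω}.
Intersection: {ζ, ω} — 2.

2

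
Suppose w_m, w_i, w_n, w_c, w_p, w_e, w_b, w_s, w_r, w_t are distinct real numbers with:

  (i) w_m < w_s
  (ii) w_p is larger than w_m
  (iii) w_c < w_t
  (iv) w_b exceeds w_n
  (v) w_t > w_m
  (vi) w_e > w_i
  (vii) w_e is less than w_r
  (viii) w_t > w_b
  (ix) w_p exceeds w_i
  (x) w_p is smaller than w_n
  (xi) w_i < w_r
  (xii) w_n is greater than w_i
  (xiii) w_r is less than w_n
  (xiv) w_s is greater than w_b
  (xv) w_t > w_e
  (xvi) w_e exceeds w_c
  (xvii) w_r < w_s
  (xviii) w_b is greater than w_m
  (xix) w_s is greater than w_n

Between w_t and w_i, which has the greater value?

w_t

The relevant relations are w_i < w_e; w_e < w_r; w_r < w_n; w_n < w_b; w_b < w_t.
Together: w_i < w_e < w_r < w_n < w_b < w_t.
So w_i < w_t; w_t is the larger of the two.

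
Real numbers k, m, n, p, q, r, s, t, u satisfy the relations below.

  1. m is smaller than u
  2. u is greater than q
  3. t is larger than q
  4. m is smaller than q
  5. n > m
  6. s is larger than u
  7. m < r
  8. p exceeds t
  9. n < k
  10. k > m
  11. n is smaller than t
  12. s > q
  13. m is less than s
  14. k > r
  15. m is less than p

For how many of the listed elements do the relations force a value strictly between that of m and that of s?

The relations place m below s. An element lies strictly between them when it is forced above m and also forced below s.
Above m: {n, q, t, r, k, p, u}. Below s: {q, u}.
Intersection: {q, u} — 2.

2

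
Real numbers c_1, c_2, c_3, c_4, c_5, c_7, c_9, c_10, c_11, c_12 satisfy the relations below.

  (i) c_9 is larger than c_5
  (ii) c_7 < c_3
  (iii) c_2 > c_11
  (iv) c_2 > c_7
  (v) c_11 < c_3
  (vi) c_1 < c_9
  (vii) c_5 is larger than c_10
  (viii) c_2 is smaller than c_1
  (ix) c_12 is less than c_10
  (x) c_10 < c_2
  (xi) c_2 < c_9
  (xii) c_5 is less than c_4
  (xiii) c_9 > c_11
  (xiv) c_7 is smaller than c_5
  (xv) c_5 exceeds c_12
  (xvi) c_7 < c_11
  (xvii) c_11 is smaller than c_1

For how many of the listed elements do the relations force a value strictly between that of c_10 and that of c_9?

Chaining upward from c_10 reaches: c_2, c_5, c_4, c_1.
Chaining downward from c_9 reaches: c_12, c_7, c_11, c_2, c_5, c_1.
Strictly between c_10 and c_9 are those in both lists: c_2, c_5, c_1 — 3 elements.

3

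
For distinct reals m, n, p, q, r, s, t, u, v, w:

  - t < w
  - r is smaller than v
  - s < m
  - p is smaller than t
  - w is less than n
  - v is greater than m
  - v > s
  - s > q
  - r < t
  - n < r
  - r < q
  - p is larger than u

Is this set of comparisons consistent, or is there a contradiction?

inconsistent

Chaining the given relations yields t < w < n < r, so t < r. But one relation states r < t. These cannot both hold.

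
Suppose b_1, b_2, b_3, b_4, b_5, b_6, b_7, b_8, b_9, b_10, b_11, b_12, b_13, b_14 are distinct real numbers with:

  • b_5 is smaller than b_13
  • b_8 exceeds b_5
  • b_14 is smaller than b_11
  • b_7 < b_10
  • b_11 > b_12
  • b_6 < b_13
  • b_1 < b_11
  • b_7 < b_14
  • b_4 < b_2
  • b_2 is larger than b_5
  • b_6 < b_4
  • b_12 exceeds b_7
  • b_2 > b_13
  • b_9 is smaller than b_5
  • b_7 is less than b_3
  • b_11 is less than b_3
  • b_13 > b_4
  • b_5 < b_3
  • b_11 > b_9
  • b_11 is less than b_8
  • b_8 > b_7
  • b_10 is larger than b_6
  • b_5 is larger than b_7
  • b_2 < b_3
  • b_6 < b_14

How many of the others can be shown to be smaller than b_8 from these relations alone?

8

From b_8 the given relations immediately reach b_7, b_5, b_11.
From those, b_9, b_12, b_1, b_14 — 7 in total.
From those, b_6 — 8 in total.
Nothing else is reachable below b_8; 8 in all.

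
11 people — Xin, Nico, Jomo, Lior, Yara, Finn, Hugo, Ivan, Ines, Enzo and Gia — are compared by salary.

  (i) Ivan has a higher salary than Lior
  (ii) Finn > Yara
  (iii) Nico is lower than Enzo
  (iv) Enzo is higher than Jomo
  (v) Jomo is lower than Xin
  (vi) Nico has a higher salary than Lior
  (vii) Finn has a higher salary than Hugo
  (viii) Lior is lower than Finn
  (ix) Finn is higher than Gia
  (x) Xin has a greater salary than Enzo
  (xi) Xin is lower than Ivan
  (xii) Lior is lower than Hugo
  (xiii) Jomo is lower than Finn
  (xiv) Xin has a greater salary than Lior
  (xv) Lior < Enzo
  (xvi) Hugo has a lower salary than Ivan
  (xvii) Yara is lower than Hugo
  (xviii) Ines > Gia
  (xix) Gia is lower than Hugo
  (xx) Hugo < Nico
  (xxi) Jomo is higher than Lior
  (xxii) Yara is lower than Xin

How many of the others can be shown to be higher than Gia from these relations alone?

7

The elements the relations force above Gia are Hugo, Nico, Ines, Finn, Enzo, Xin, Ivan — no chain reaches any other.
That is 7.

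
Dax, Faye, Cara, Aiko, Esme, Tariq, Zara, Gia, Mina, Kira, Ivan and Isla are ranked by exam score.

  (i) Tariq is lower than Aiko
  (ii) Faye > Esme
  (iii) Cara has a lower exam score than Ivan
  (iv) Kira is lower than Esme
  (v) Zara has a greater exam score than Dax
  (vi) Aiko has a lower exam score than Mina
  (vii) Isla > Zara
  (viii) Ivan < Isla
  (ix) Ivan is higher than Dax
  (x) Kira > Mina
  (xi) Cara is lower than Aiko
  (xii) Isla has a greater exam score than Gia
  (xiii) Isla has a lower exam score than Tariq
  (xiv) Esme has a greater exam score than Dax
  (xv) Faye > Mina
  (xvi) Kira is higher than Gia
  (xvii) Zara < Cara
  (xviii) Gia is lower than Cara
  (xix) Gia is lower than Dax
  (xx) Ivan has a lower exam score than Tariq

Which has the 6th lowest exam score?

Chaining the given pairs: Gia < Dax < Zara < Cara < Ivan < Isla < Tariq < Aiko < Mina < Kira < Esme < Faye.
The 6th smallest is Isla.

Isla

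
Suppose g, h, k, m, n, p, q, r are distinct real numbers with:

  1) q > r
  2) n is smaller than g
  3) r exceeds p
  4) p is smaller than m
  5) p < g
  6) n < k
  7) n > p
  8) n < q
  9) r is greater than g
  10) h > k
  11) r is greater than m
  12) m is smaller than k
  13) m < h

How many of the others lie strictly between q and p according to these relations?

The relations place p below q. An element lies strictly between them when it is forced above p and also forced below q.
Above p: {m, n, g, k, r, h}. Below q: {m, n, g, r}.
Intersection: {m, n, g, r} — 4.

4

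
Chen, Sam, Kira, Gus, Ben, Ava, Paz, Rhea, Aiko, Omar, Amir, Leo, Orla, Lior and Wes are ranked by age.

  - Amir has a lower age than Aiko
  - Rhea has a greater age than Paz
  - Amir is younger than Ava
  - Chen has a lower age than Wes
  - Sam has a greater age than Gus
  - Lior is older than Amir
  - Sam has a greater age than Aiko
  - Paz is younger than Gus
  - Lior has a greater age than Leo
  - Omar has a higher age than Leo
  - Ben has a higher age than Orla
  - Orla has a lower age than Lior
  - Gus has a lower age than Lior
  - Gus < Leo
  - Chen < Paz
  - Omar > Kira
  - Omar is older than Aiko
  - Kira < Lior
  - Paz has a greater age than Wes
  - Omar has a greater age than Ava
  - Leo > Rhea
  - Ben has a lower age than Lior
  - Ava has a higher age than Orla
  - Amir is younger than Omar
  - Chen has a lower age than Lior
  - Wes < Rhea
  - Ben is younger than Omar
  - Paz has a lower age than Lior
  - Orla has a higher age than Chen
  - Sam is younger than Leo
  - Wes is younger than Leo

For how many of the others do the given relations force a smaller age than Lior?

The elements the relations force below Lior are Amir, Chen, Orla, Kira, Wes, Paz, Gus, Rhea, Aiko, Sam, Leo, Ben — no chain reaches any other.
That is 12.

12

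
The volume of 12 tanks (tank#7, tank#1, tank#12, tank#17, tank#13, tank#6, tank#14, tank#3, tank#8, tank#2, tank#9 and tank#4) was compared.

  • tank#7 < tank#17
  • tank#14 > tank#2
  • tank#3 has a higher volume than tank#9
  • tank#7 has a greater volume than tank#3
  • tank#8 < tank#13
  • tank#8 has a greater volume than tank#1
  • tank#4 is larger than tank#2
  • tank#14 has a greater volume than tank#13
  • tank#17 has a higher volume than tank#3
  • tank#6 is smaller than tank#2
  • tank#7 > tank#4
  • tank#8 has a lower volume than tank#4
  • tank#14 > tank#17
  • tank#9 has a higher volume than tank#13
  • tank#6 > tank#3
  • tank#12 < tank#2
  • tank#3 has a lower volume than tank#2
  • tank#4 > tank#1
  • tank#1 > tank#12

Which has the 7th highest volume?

Chaining the given pairs: tank#12 < tank#1 < tank#8 < tank#13 < tank#9 < tank#3 < tank#6 < tank#2 < tank#4 < tank#7 < tank#17 < tank#14.
The 7th largest is tank#3.

tank#3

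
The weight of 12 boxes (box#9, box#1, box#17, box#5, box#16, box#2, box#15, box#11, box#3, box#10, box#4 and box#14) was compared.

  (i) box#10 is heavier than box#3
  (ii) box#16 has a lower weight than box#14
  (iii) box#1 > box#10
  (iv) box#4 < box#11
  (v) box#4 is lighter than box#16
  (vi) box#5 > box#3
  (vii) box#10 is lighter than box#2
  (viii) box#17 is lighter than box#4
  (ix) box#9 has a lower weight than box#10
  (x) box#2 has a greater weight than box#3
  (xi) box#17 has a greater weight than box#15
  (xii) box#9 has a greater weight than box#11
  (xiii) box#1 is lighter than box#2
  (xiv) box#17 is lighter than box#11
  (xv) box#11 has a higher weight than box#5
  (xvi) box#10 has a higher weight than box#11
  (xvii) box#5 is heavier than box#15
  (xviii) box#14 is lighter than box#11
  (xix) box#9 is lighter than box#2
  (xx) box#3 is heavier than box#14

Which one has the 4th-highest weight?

box#9

Chaining the given pairs: box#15 < box#17 < box#4 < box#16 < box#14 < box#3 < box#5 < box#11 < box#9 < box#10 < box#1 < box#2.
Counting 4 from the largest end gives box#9.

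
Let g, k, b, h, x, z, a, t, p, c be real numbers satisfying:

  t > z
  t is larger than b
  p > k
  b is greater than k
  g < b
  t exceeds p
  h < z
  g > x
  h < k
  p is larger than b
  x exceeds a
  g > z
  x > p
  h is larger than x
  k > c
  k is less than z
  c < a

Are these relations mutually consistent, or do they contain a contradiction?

inconsistent

Chaining the given relations yields x < h < k < z < g < b < p, so x < p. But one relation states p < x. These cannot both hold.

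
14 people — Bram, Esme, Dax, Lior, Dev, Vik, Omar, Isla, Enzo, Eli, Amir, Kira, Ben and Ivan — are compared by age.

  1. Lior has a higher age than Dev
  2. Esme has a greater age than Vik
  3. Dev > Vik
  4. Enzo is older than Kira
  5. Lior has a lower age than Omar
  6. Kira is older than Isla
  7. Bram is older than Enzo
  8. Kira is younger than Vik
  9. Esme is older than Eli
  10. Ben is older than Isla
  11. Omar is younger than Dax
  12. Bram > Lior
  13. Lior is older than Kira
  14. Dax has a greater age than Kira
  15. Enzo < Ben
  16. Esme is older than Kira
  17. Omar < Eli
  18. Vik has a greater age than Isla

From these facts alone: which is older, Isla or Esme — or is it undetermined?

Esme

Isla < Vik and Vik < Dev give Isla < Dev.
With Dev < Lior: Isla < Vik < Dev < Lior.
Then Lior < Omar extends the chain to Omar.
With Omar < Eli: Isla < Vik < Dev < Lior < Omar < Eli.
Then Eli < Esme extends the chain to Esme.
So Esme is older.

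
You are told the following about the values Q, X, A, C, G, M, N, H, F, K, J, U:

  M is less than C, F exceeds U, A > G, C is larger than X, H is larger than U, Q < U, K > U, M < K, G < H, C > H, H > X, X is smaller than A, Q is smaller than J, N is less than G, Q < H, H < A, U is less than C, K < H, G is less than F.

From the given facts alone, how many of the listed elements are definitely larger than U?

5

From U the given relations immediately reach K, H, C, F.
From those, A — 5 in total.
No other element is forced above U by the given relations, so the count is 5.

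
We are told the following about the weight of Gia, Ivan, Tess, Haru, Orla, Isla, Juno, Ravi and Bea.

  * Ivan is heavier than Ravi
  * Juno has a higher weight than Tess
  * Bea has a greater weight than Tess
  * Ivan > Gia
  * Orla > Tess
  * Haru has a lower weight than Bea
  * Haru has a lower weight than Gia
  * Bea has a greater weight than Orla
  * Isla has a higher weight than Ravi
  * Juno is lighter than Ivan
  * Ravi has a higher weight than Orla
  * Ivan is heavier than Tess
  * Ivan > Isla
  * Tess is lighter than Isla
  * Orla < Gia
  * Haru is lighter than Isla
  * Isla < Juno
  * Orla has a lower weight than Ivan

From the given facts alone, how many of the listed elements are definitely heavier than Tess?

7

The elements the relations force above Tess are Orla, Bea, Ravi, Gia, Isla, Juno, Ivan — no chain reaches any other.
That is 7.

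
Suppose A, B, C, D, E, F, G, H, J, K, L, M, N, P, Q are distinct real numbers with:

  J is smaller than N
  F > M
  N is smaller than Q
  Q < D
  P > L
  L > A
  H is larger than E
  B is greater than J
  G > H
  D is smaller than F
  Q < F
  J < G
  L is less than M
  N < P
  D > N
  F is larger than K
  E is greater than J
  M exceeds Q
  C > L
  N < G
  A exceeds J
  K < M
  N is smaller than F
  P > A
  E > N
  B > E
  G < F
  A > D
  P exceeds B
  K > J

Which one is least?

Chaining upward from J: directly above it, K, N, E, B, A, G; then Q, D, L, H, M, P, F; then C.
That covers every other element, and nothing is given below J, so J is the least.

J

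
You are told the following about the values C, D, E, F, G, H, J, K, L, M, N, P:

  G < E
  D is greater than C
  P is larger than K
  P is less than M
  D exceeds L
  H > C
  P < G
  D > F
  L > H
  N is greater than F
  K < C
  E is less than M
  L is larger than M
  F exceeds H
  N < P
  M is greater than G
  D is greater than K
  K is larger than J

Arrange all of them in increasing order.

J < K < C < H < F < N < P < G < E < M < L < D

The consecutive links are each given: J < K; K < C; C < H; H < F; F < N; N < P; P < G; G < E; E < M; M < L; L < D.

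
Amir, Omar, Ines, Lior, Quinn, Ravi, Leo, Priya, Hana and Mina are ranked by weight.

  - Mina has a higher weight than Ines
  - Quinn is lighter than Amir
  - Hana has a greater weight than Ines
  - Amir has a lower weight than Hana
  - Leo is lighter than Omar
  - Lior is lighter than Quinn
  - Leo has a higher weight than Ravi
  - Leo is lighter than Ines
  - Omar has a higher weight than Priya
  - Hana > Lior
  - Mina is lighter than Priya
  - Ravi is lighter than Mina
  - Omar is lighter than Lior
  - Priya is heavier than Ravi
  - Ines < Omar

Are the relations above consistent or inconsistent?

consistent

Every relation is compatible with Ravi < Leo < Ines < Mina < Priya < Omar < Lior < Quinn < Amir < Hana; the set is consistent.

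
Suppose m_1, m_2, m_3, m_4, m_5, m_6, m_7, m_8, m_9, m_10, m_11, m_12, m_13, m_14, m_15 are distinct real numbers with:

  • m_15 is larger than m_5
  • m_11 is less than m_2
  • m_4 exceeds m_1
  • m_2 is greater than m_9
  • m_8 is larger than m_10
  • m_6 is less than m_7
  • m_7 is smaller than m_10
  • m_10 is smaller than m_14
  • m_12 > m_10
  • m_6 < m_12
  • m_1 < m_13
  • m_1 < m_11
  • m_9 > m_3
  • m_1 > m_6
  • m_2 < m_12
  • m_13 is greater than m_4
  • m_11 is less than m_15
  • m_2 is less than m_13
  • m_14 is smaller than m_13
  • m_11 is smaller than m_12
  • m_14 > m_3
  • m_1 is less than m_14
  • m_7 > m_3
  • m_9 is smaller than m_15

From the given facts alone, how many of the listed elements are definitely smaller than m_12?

The elements the relations force below m_12 are m_6, m_3, m_7, m_1, m_10, m_9, m_11, m_2 — no chain reaches any other.
That is 8.

8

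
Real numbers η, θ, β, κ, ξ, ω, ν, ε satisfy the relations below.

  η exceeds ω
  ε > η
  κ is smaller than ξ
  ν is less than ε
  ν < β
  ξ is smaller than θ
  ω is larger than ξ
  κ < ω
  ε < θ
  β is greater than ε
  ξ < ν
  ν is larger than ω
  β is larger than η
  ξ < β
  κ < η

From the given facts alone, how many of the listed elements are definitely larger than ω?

5

Directly above ω: η, ν.
One step further: ε, β (4 so far).
One step further: θ (5 so far).
Nothing else is reachable above ω; 5 in all.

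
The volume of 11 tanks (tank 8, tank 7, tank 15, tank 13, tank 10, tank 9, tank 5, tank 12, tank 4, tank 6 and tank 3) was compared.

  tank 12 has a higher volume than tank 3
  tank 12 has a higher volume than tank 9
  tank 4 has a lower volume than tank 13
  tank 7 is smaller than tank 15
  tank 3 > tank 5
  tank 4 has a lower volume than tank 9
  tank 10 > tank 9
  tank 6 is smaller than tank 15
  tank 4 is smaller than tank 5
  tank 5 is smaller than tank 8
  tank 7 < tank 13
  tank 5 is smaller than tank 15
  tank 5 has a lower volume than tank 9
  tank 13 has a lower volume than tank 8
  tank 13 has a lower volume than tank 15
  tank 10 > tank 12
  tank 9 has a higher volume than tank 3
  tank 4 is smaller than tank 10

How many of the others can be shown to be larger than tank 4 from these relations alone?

8

Directly above tank 4: tank 5, tank 13, tank 9, tank 10.
One step further: tank 3, tank 8, tank 12, tank 15 (8 so far).
No other element is forced above tank 4 by the given relations, so the count is 8.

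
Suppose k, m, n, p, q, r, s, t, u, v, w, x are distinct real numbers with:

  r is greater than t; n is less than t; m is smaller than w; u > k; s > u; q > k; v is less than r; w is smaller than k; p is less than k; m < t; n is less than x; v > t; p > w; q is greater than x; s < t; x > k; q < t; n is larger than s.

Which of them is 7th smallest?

n

Piecing the relations together gives one ordering: m < w < p < k < u < s < n < x < q < t < v < r.
Counting 7 from the smallest end gives n.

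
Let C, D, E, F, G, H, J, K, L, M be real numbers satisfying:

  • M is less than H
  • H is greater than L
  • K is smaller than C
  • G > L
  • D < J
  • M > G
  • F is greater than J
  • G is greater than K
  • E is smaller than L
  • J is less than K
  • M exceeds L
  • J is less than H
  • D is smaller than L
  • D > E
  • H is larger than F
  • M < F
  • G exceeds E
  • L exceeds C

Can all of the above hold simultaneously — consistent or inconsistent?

Every relation is compatible with E < D < J < K < C < L < G < M < F < H; the set is consistent.

consistent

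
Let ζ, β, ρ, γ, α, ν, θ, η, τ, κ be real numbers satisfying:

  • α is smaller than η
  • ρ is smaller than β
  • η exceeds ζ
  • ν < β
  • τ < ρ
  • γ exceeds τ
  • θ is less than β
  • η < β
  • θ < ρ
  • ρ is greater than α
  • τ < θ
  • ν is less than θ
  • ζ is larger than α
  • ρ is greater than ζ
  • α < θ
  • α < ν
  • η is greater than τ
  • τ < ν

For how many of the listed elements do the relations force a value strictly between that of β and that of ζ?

2

The relations place ζ below β. An element lies strictly between them when it is forced above ζ and also forced below β.
Above ζ: {η, ρ}. Below β: {α, τ, ν, θ, η, ρ}.
Intersection: {η, ρ} — 2.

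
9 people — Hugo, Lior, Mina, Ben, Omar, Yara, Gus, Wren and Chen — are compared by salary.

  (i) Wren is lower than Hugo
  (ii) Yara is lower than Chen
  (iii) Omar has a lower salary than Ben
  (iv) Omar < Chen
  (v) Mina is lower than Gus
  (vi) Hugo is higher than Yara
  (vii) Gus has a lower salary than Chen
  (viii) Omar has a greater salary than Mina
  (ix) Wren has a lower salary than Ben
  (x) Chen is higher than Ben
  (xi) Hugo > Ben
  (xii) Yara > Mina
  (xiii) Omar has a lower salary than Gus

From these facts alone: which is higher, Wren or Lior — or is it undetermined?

undetermined

Following every chain through Wren: above Wren we get Ben, Hugo, Chen.
Lior is not reached, and no chain runs the other way from Lior to Wren.
So the given relations leave the order of Wren and Lior undetermined.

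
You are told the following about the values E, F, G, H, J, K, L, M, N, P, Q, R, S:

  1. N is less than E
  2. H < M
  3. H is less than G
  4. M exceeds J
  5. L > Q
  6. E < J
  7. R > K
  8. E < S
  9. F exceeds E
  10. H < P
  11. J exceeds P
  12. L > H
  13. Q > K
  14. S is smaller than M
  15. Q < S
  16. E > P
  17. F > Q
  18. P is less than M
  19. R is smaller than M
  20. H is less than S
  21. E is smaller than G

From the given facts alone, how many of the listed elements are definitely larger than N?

6

From N the given relations immediately reach E.
From those, J, S, G, F — 5 in total.
From those, M — 6 in total.
Nothing else is reachable above N; 6 in all.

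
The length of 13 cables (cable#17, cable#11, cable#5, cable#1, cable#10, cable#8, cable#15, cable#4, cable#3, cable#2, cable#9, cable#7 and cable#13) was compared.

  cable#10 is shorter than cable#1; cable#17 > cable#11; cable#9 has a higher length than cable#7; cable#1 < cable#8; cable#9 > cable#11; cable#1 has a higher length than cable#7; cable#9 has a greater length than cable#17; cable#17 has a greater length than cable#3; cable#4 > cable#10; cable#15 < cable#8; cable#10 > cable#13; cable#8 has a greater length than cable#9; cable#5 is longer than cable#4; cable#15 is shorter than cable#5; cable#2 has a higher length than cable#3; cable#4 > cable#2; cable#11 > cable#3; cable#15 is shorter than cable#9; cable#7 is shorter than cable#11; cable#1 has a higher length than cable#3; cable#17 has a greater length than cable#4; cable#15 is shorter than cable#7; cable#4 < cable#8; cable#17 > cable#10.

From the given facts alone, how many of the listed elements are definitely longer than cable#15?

7

From cable#15 the given relations immediately reach cable#7, cable#5, cable#9, cable#8.
From those, cable#11, cable#1 — 6 in total.
From those, cable#17 — 7 in total.
No other element is forced above cable#15 by the given relations, so the count is 7.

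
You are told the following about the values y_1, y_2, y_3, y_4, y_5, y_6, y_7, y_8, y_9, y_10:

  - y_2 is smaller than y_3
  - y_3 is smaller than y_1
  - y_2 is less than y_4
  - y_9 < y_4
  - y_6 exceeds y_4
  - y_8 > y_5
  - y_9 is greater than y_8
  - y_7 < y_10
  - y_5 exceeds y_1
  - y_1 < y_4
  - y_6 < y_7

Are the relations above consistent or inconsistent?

The single ordering y_2 < y_3 < y_1 < y_5 < y_8 < y_9 < y_4 < y_6 < y_7 < y_10 satisfies every listed relation, so no contradiction arises.

consistent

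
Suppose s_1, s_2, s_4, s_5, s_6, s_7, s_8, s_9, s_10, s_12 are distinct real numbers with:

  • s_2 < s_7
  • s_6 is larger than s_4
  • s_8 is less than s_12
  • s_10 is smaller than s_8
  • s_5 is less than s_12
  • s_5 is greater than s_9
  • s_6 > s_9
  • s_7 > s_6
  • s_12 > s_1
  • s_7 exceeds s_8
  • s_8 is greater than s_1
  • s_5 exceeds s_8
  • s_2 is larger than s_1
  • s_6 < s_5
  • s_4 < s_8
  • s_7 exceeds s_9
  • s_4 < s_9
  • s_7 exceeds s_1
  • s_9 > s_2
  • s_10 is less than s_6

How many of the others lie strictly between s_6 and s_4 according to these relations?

1

Chaining upward from s_4 reaches: s_9, s_8, s_5, s_7, s_12.
Chaining downward from s_6 reaches: s_1, s_10, s_2, s_9.
Strictly between s_4 and s_6 are those in both lists: s_9 — 1 element.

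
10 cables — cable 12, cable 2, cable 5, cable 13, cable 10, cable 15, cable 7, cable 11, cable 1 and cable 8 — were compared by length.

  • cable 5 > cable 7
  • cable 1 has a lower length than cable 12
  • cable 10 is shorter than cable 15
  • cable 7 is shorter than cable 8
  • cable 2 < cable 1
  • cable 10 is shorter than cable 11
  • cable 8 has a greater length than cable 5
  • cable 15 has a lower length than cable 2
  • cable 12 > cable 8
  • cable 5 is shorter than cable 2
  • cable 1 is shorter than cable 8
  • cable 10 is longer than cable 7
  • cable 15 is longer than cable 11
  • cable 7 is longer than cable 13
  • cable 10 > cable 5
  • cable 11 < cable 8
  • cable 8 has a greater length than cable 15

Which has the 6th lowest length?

Piecing the relations together gives one ordering: cable 13 < cable 7 < cable 5 < cable 10 < cable 11 < cable 15 < cable 2 < cable 1 < cable 8 < cable 12.
Counting 6 from the smallest end gives cable 15.

cable 15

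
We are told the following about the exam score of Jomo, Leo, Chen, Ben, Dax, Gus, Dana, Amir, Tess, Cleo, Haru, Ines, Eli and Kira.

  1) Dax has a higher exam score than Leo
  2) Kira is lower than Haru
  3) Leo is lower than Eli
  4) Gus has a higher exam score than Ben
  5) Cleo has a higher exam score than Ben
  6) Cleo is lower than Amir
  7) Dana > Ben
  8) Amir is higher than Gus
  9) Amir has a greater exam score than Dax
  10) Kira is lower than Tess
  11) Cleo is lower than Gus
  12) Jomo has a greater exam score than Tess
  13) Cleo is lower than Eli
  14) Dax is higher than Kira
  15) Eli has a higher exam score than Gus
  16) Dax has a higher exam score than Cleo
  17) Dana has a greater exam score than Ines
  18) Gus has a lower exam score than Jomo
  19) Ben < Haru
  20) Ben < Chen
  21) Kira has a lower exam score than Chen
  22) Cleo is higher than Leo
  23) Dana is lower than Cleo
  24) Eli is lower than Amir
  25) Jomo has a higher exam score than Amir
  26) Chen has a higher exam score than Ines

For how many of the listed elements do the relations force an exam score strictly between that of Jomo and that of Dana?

5

The relations place Dana below Jomo. An element lies strictly between them when it is forced above Dana and also forced below Jomo.
Above Dana: {Cleo, Gus, Eli, Dax, Amir}. Below Jomo: {Ines, Ben, Leo, Kira, Cleo, Gus, Eli, Dax, Tess, Amir}.
Intersection: {Cleo, Gus, Eli, Dax, Amir} — 5.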